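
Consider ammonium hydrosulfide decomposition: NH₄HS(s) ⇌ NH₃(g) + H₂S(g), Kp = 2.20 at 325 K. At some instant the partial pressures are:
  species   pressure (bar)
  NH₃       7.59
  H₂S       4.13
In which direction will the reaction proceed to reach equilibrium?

in the reverse direction

(NH₄HS is a pure solid — omitted from Qp.)
Qp = P(NH₃)·P(H₂S) = (7.59)·(4.13) = 31.3
Qp = 31.3 > Kp = 2.20, so the reverse reaction proceeds.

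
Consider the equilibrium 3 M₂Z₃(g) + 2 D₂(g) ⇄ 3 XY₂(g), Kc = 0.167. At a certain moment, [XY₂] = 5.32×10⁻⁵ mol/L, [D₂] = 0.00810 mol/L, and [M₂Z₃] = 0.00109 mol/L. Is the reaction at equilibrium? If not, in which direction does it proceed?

in the reverse direction

Qc = [XY₂]³ / ([M₂Z₃]³·[D₂]²) = (5.32×10⁻⁵)³ / ((0.00109)³·(0.00810)²) = 1.77
Qc = 1.77 > Kc = 0.167, so the reverse reaction proceeds.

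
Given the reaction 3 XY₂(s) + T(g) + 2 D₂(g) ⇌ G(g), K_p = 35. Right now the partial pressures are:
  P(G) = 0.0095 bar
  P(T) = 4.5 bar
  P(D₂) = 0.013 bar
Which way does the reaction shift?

in the forward direction

(XY₂ is a pure solid — omitted from Q_p.)
Q_p = P(G) / (P(T)·P(D₂)²) = (0.0095) / ((4.5)·(0.013)²) = 12
Q_p = 12 < K_p = 35, so the forward reaction proceeds.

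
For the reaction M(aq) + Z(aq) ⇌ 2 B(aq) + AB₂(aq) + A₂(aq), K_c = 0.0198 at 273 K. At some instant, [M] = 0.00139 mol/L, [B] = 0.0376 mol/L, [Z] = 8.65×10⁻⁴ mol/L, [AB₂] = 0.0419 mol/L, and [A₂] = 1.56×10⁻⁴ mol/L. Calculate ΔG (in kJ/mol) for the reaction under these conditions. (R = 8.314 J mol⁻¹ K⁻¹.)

Q_c = [B]²·[AB₂]·[A₂] / ([M]·[Z]) = (0.0376)²·(0.0419)·(1.56×10⁻⁴) / ((0.00139)·(8.65×10⁻⁴)) = 0.00769
ΔG = RT ln(Q_c/K_c) = (8.314 J mol⁻¹ K⁻¹)(273 K) × ln(0.00769/0.0198)
   = (2.270 kJ/mol)(-0.9458) = -2.15 kJ/mol
ΔG < 0, so the forward reaction is spontaneous (proceeds forward).

ΔG = -2.15 kJ/mol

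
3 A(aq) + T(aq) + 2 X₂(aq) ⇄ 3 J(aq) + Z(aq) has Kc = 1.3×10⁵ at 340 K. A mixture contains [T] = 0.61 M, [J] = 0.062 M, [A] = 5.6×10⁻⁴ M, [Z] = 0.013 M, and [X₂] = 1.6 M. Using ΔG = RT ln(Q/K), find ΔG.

Qc = [J]³·[Z] / ([A]³·[T]·[X₂]²) = (0.062)³·(0.013) / ((5.6×10⁻⁴)³·(0.61)·(1.6)²) = 11300
ΔG = RT ln(Qc/Kc) = (8.314 J mol⁻¹ K⁻¹)(340 K) × ln(11300/1.3×10⁵)
   = (2.827 kJ/mol)(-2.443) = -6.91 kJ/mol
ΔG < 0, so the forward reaction is spontaneous (proceeds forward).

ΔG = -6.91 kJ/mol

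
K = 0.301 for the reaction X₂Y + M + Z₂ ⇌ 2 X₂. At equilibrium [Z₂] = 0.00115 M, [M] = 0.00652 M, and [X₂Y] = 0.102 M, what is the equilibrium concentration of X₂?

[X₂] = 4.80×10⁻⁴ M

At equilibrium, K = [X₂]² / ([X₂Y]·[M]·[Z₂]) = 0.301.
([X₂])² / ((0.102)·(0.00652)·(0.00115)) = 0.301
[X₂]² = 2.30×10⁻⁷ ⇒ [X₂] = 4.80×10⁻⁴ M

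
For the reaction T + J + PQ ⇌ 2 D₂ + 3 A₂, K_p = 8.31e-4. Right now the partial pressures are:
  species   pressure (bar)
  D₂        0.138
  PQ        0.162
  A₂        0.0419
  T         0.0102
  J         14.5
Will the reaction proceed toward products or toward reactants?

Q_p = P(D₂)²·P(A₂)³ / (P(T)·P(J)·P(PQ)) = (0.138)²·(0.0419)³ / ((0.0102)·(14.5)·(0.162)) = 5.85e-5
Q_p = 5.85e-5 < K_p = 8.31e-4, so the forward reaction proceeds.

forward (toward products)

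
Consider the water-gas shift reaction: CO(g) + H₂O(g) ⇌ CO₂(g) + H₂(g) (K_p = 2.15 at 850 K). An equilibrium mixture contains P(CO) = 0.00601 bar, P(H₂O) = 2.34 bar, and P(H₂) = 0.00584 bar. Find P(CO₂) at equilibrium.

At equilibrium, K_p = P(CO₂)·P(H₂) / (P(CO)·P(H₂O)) = 2.15.
(P(CO₂))·(0.00584) / ((0.00601)·(2.34)) = 2.15
P(CO₂) = 5.18 bar

P(CO₂) = 5.18 bar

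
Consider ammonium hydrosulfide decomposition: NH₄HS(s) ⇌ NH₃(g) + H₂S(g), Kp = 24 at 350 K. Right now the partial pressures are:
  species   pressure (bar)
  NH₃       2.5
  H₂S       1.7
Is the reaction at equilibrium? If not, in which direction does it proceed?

(NH₄HS is a pure solid — omitted from Qp.)
Qp = P(NH₃)·P(H₂S) = (2.5)·(1.7) = 4.2
Qp = 4.2 < Kp = 24, so the forward reaction proceeds.

to the right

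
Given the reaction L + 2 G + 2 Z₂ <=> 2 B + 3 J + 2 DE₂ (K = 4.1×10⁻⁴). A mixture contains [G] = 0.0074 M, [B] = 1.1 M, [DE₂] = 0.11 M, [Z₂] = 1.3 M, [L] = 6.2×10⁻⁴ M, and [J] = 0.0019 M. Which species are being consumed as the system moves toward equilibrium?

B, J, DE₂ (products)

Q = [B]²·[J]³·[DE₂]² / ([L]·[G]²·[Z₂]²) = (1.1)²·(0.0019)³·(0.11)² / ((6.2×10⁻⁴)·(0.0074)²·(1.3)²) = 0.0018
Q = 0.0018 > K = 4.1×10⁻⁴: net reverse reaction.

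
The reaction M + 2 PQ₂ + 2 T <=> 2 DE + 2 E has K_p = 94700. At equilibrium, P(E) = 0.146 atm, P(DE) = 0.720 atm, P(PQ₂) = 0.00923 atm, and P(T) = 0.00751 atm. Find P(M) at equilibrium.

P(M) = 24.3 atm

At equilibrium, K_p = P(DE)²·P(E)² / (P(M)·P(PQ₂)²·P(T)²) = 94700.
(0.720)²·(0.146)² / ((P(M))·(0.00923)²·(0.00751)²) = 94700
P(M) = 24.3 atm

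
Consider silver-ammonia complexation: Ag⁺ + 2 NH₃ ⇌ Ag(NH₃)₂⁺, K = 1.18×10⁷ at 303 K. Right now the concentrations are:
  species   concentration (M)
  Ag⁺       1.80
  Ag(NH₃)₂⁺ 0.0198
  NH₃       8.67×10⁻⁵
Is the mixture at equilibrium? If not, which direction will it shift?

Q = [Ag(NH₃)₂⁺] / ([Ag⁺]·[NH₃]²) = (0.0198) / ((1.80)·(8.67×10⁻⁵)²) = 1.46×10⁶
Q = 1.46×10⁶ < K = 1.18×10⁷: net forward reaction.

no; Q < K, reaction proceeds forward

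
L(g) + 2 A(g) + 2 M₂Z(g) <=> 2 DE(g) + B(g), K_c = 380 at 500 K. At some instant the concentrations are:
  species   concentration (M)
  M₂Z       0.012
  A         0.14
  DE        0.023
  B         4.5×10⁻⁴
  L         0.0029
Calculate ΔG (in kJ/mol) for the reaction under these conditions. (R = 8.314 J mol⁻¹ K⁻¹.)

ΔG = -10.7 kJ/mol

Q_c = [DE]²·[B] / ([L]·[A]²·[M₂Z]²) = (0.023)²·(4.5×10⁻⁴) / ((0.0029)·(0.14)²·(0.012)²) = 29.1
ΔG = RT ln(Q_c/K_c) = (8.314 J mol⁻¹ K⁻¹)(500 K) × ln(29.1/380)
   = (4.157 kJ/mol)(-2.569) = -10.7 kJ/mol
ΔG < 0, so the forward reaction is spontaneous (proceeds forward).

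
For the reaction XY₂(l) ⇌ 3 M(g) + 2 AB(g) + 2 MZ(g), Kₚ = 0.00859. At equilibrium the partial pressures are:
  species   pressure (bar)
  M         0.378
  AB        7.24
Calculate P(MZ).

(XY₂ is a pure liquid — omitted from Kₚ.)
At equilibrium, Kₚ = P(M)³·P(AB)²·P(MZ)² = 0.00859.
(0.378)³·(7.24)²·(P(MZ))² = 0.00859
P(MZ)² = 0.00303 ⇒ P(MZ) = 0.0551 bar

P(MZ) = 0.0551 bar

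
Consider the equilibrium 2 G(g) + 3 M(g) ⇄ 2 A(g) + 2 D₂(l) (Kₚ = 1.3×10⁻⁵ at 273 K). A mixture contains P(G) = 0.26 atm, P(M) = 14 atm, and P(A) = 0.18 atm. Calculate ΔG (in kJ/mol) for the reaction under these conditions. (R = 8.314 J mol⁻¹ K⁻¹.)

(D₂ is a pure liquid — omitted from Qₚ.)
Qₚ = P(A)² / (P(G)²·P(M)³) = (0.18)² / ((0.26)²·(14)³) = 1.75×10⁻⁴
ΔG = RT ln(Qₚ/Kₚ) = (8.314 J mol⁻¹ K⁻¹)(273 K) × ln(1.75×10⁻⁴/1.3×10⁻⁵)
   = (2.270 kJ/mol)(2.600) = 5.90 kJ/mol
ΔG > 0, so the forward reaction is non-spontaneous (proceeds in reverse).

ΔG = 5.90 kJ/mol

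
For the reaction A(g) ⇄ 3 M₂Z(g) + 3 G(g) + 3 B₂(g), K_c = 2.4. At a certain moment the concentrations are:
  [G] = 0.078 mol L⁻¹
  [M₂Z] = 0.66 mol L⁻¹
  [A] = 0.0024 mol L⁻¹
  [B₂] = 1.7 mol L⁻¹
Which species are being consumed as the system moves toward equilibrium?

Q_c = [M₂Z]³·[G]³·[B₂]³ / [A] = (0.66)³·(0.078)³·(1.7)³ / (0.0024) = 0.28
Q_c = 0.28 < K_c = 2.4: net forward reaction.

A (reactants)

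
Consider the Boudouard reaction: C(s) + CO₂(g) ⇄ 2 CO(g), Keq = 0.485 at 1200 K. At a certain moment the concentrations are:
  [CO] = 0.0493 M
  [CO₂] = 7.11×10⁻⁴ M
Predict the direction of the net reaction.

in the reverse direction

(C is a pure solid — omitted from Q.)
Q = [CO]² / [CO₂] = (0.0493)² / (7.11×10⁻⁴) = 3.42
Q = 3.42 > Keq = 0.485, so the reverse reaction proceeds.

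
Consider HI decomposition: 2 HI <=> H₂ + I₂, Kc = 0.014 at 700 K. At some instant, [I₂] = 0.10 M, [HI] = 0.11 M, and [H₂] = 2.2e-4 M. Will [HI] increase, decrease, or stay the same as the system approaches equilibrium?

Qc = [H₂]·[I₂] / [HI]² = (2.2e-4)·(0.10) / (0.11)² = 0.0018
Qc = 0.0018 < Kc = 0.014: net forward reaction.
HI is a reactant, so it decreases.

decrease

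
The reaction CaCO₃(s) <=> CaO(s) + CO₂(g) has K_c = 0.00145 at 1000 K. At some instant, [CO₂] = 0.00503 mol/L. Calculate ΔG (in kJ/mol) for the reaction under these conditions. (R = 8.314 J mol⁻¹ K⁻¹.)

ΔG = 10.3 kJ/mol

(CaCO₃, CaO are pure solids — omitted from Q_c.)
Q_c = [CO₂] = 0.00503
ΔG = RT ln(Q_c/K_c) = (8.314 J mol⁻¹ K⁻¹)(1000 K) × ln(0.00503/0.00145)
   = (8.314 kJ/mol)(1.244) = 10.3 kJ/mol
ΔG > 0, so the forward reaction is non-spontaneous (proceeds in reverse).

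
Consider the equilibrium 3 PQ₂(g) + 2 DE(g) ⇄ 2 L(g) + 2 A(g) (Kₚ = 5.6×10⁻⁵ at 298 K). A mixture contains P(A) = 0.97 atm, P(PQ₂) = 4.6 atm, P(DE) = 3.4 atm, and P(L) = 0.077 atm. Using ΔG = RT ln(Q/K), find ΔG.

ΔG = -6.01 kJ/mol

Qₚ = P(L)²·P(A)² / (P(PQ₂)³·P(DE)²) = (0.077)²·(0.97)² / ((4.6)³·(3.4)²) = 4.96×10⁻⁶
ΔG = RT ln(Qₚ/Kₚ) = (8.314 J mol⁻¹ K⁻¹)(298 K) × ln(4.96×10⁻⁶/5.6×10⁻⁵)
   = (2.478 kJ/mol)(-2.424) = -6.01 kJ/mol
ΔG < 0, so the forward reaction is spontaneous (proceeds forward).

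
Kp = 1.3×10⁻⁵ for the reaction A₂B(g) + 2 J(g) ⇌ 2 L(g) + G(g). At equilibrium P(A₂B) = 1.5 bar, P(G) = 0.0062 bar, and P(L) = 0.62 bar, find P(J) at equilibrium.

At equilibrium, Kp = P(L)²·P(G) / (P(A₂B)·P(J)²) = 1.3×10⁻⁵.
(0.62)²·(0.0062) / ((1.5)·(P(J))²) = 1.3×10⁻⁵
P(J)² = 122 ⇒ P(J) = 11 bar

P(J) = 11 bar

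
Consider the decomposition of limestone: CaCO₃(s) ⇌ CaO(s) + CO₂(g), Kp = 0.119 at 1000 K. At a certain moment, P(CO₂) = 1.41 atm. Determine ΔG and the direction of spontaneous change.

ΔG = 20.6 kJ/mol; the forward reaction is non-spontaneous

(CaCO₃, CaO are pure solids — omitted from Qp.)
Qp = P(CO₂) = 1.41
ΔG = RT ln(Qp/Kp) = (8.314 J mol⁻¹ K⁻¹)(1000 K) × ln(1.41/0.119)
   = (8.314 kJ/mol)(2.472) = 20.6 kJ/mol
ΔG > 0, so the forward reaction is non-spontaneous (proceeds in reverse).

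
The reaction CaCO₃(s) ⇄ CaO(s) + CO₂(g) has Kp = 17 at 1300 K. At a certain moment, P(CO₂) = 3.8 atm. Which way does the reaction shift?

(CaCO₃, CaO are pure solids — omitted from Qp.)
Qp = P(CO₂) = 3.8
Qp = 3.8 < Kp = 17, so the forward reaction proceeds.

toward products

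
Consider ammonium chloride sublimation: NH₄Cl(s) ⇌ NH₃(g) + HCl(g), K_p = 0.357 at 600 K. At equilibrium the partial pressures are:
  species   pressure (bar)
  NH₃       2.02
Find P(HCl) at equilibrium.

(NH₄Cl is a pure solid — omitted from K_p.)
At equilibrium, K_p = P(NH₃)·P(HCl) = 0.357.
(2.02)·(P(HCl)) = 0.357
P(HCl) = 0.177 bar

P(HCl) = 0.177 bar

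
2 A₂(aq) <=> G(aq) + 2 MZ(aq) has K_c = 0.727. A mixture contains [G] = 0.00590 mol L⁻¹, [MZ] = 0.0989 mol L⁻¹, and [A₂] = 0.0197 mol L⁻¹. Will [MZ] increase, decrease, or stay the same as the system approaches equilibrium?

increase

Q_c = [G]·[MZ]² / [A₂]² = (0.00590)·(0.0989)² / (0.0197)² = 0.149
Q_c = 0.149 < K_c = 0.727: net forward reaction.
MZ is a product, so it increases.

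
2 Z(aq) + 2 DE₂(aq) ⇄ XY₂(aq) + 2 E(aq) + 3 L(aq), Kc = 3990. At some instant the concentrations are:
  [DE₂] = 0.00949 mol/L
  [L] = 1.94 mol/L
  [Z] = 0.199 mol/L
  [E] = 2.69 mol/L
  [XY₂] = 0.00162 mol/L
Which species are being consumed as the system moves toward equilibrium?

Qc = [XY₂]·[E]²·[L]³ / ([Z]²·[DE₂]²) = (0.00162)·(2.69)²·(1.94)³ / ((0.199)²·(0.00949)²) = 24000
Qc = 24000 > Kc = 3990: net reverse reaction.

XY₂, E, L (products)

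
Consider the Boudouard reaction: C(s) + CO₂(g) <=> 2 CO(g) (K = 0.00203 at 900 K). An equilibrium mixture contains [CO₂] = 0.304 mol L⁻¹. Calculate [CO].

[CO] = 0.0248 mol L⁻¹

(C is a pure solid — omitted from K.)
At equilibrium, K = [CO]² / [CO₂] = 0.00203.
([CO])² / (0.304) = 0.00203
[CO]² = 6.17×10⁻⁴ ⇒ [CO] = 0.0248 mol L⁻¹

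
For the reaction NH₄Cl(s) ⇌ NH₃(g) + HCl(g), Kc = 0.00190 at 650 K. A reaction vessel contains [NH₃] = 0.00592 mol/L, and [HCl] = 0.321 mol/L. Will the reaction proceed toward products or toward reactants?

(NH₄Cl is a pure solid — omitted from Qc.)
Qc = [NH₃]·[HCl] = (0.00592)·(0.321) = 0.00190
Qc = 0.00190 = Kc, so the system is already at equilibrium.

at equilibrium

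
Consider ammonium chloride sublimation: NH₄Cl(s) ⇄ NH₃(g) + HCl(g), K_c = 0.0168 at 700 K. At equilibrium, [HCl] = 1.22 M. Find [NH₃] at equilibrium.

(NH₄Cl is a pure solid — omitted from K_c.)
At equilibrium, K_c = [NH₃]·[HCl] = 0.0168.
([NH₃])·(1.22) = 0.0168
[NH₃] = 0.0138 M

[NH₃] = 0.0138 M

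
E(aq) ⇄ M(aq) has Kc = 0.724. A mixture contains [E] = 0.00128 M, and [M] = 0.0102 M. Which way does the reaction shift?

reverse (toward reactants)

Qc = [M] / [E] = (0.0102) / (0.00128) = 7.97
Qc = 7.97 > Kc = 0.724, so the reverse reaction proceeds.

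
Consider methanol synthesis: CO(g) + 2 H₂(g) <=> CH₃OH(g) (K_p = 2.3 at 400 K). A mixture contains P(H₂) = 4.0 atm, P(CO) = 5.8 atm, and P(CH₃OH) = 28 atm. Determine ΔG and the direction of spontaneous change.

ΔG = -6.75 kJ/mol; the forward reaction is spontaneous

Q_p = P(CH₃OH) / (P(CO)·P(H₂)²) = (28) / ((5.8)·(4.0)²) = 0.302
ΔG = RT ln(Q_p/K_p) = (8.314 J mol⁻¹ K⁻¹)(400 K) × ln(0.302/2.3)
   = (3.326 kJ/mol)(-2.030) = -6.75 kJ/mol
ΔG < 0, so the forward reaction is spontaneous (proceeds forward).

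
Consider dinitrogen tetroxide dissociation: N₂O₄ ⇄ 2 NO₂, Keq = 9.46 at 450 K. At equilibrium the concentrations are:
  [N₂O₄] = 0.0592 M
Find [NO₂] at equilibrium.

[NO₂] = 0.748 M

At equilibrium, Keq = [NO₂]² / [N₂O₄] = 9.46.
([NO₂])² / (0.0592) = 9.46
[NO₂]² = 0.560 ⇒ [NO₂] = 0.748 M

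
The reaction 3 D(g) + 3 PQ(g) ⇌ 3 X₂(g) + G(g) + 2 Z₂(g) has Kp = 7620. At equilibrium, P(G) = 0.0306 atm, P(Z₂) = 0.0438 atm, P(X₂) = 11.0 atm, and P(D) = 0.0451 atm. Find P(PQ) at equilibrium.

P(PQ) = 0.482 atm

At equilibrium, Kp = P(X₂)³·P(G)·P(Z₂)² / (P(D)³·P(PQ)³) = 7620.
(11.0)³·(0.0306)·(0.0438)² / ((0.0451)³·(P(PQ))³) = 7620
P(PQ)³ = 0.112 ⇒ P(PQ) = 0.482 atm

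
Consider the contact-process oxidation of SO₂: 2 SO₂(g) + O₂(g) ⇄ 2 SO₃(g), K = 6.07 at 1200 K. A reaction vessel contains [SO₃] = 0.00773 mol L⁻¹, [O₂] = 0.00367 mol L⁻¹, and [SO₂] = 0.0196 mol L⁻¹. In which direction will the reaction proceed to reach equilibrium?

Q = [SO₃]² / ([SO₂]²·[O₂]) = (0.00773)² / ((0.0196)²·(0.00367)) = 42.4
Q = 42.4 > K = 6.07, so the reverse reaction proceeds.

reverse (toward reactants)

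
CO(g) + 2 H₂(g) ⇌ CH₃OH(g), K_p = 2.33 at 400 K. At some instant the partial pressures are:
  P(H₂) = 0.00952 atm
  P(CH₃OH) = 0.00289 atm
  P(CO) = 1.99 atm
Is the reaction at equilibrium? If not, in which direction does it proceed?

in the reverse direction

Q_p = P(CH₃OH) / (P(CO)·P(H₂)²) = (0.00289) / ((1.99)·(0.00952)²) = 16.0
Q_p = 16.0 > K_p = 2.33, so the reverse reaction proceeds.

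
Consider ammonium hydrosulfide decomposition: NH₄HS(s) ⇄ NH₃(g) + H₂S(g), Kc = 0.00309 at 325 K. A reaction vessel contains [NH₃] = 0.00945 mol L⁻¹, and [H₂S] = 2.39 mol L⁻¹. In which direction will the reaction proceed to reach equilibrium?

(NH₄HS is a pure solid — omitted from Qc.)
Qc = [NH₃]·[H₂S] = (0.00945)·(2.39) = 0.0226
Qc = 0.0226 > Kc = 0.00309, so the reverse reaction proceeds.

in the reverse direction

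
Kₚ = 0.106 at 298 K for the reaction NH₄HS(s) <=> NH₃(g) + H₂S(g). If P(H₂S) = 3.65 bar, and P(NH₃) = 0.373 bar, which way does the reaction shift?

(NH₄HS is a pure solid — omitted from Qₚ.)
Qₚ = P(NH₃)·P(H₂S) = (0.373)·(3.65) = 1.36
Qₚ = 1.36 > Kₚ = 0.106, so the reverse reaction proceeds.

in the reverse direction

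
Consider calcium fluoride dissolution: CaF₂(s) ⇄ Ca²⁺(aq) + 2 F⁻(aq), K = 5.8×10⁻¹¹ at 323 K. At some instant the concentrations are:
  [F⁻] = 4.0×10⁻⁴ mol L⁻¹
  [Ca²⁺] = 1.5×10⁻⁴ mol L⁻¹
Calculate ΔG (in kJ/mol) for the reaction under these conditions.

(CaF₂ is a pure solid — omitted from Q.)
Q = [Ca²⁺]·[F⁻]² = (1.5×10⁻⁴)·(4.0×10⁻⁴)² = 2.40×10⁻¹¹
ΔG = RT ln(Q/K) = (8.314 J mol⁻¹ K⁻¹)(323 K) × ln(2.40×10⁻¹¹/5.8×10⁻¹¹)
   = (2.685 kJ/mol)(-0.8824) = -2.37 kJ/mol
ΔG < 0, so the forward reaction is spontaneous (proceeds forward).

ΔG = -2.37 kJ/mol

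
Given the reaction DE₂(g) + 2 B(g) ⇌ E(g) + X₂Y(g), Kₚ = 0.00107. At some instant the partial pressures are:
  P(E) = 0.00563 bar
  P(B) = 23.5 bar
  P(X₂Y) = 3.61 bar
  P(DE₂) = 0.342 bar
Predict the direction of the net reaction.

Qₚ = P(E)·P(X₂Y) / (P(DE₂)·P(B)²) = (0.00563)·(3.61) / ((0.342)·(23.5)²) = 1.08×10⁻⁴
Qₚ = 1.08×10⁻⁴ < Kₚ = 0.00107, so the forward reaction proceeds.

toward products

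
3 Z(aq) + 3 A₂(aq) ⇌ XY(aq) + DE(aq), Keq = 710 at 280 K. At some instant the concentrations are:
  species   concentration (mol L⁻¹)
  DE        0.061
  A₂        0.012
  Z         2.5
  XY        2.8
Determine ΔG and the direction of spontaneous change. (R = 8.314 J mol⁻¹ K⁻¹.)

Q = [XY]·[DE] / ([Z]³·[A₂]³) = (2.8)·(0.061) / ((2.5)³·(0.012)³) = 6330
ΔG = RT ln(Q/Keq) = (8.314 J mol⁻¹ K⁻¹)(280 K) × ln(6330/710)
   = (2.328 kJ/mol)(2.188) = 5.09 kJ/mol
ΔG > 0, so the forward reaction is non-spontaneous (proceeds in reverse).

ΔG = 5.09 kJ/mol; the forward reaction is non-spontaneous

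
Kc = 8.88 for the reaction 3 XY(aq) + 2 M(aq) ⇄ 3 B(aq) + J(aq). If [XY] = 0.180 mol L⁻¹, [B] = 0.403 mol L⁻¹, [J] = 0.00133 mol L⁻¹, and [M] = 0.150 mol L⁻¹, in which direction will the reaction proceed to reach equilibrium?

to the right

Qc = [B]³·[J] / ([XY]³·[M]²) = (0.403)³·(0.00133) / ((0.180)³·(0.150)²) = 0.663
Qc = 0.663 < Kc = 8.88, so the forward reaction proceeds.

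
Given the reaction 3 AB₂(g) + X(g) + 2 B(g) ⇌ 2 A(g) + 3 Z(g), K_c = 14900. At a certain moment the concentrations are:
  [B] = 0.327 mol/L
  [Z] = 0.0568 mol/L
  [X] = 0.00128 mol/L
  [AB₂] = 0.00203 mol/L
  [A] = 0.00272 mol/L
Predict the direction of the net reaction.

Q_c = [A]²·[Z]³ / ([AB₂]³·[X]·[B]²) = (0.00272)²·(0.0568)³ / ((0.00203)³·(0.00128)·(0.327)²) = 1180
Q_c = 1180 < K_c = 14900, so the forward reaction proceeds.

forward (toward products)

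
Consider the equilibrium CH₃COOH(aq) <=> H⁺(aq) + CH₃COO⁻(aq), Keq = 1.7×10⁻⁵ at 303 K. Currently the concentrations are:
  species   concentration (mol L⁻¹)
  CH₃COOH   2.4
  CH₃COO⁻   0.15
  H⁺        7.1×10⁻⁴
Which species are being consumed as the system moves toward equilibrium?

Q = [H⁺]·[CH₃COO⁻] / [CH₃COOH] = (7.1×10⁻⁴)·(0.15) / (2.4) = 4.4×10⁻⁵
Q = 4.4×10⁻⁵ > Keq = 1.7×10⁻⁵: net reverse reaction.

H⁺, CH₃COO⁻ (products)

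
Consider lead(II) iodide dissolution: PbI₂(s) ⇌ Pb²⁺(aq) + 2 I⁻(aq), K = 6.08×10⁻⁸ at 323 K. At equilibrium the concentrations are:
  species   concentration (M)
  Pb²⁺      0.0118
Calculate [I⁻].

(PbI₂ is a pure solid — omitted from K.)
At equilibrium, K = [Pb²⁺]·[I⁻]² = 6.08×10⁻⁸.
(0.0118)·([I⁻])² = 6.08×10⁻⁸
[I⁻]² = 5.15×10⁻⁶ ⇒ [I⁻] = 0.00227 M

[I⁻] = 0.00227 M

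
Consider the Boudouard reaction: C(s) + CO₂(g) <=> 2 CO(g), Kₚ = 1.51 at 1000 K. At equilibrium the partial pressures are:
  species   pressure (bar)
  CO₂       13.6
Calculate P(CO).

(C is a pure solid — omitted from Kₚ.)
At equilibrium, Kₚ = P(CO)² / P(CO₂) = 1.51.
(P(CO))² / (13.6) = 1.51
P(CO)² = 20.5 ⇒ P(CO) = 4.53 bar

P(CO) = 4.53 bar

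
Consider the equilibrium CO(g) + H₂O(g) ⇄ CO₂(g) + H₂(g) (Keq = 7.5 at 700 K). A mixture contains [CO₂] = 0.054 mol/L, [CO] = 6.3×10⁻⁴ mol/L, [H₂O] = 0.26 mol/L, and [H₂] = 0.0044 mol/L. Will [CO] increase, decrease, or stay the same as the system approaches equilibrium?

decrease

Q = [CO₂]·[H₂] / ([CO]·[H₂O]) = (0.054)·(0.0044) / ((6.3×10⁻⁴)·(0.26)) = 1.5
Q = 1.5 < Keq = 7.5: net forward reaction.
CO is a reactant, so it decreases.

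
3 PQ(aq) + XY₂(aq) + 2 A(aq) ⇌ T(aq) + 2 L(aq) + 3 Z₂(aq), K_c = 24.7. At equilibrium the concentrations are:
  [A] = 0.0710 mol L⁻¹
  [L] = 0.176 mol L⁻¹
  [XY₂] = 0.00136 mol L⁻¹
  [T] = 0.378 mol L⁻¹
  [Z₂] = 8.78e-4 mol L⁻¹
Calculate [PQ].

At equilibrium, K_c = [T]·[L]²·[Z₂]³ / ([PQ]³·[XY₂]·[A]²) = 24.7.
(0.378)·(0.176)²·(8.78e-4)³ / (([PQ])³·(0.00136)·(0.0710)²) = 24.7
[PQ]³ = 4.68e-8 ⇒ [PQ] = 0.00360 mol L⁻¹

[PQ] = 0.00360 mol L⁻¹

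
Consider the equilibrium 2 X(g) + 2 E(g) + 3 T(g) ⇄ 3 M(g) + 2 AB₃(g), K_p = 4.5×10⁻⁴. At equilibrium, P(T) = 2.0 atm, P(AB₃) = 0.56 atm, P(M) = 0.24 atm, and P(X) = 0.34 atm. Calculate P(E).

P(E) = 3.2 atm

At equilibrium, K_p = P(M)³·P(AB₃)² / (P(X)²·P(E)²·P(T)³) = 4.5×10⁻⁴.
(0.24)³·(0.56)² / ((0.34)²·(P(E))²·(2.0)³) = 4.5×10⁻⁴
P(E)² = 10.4 ⇒ P(E) = 3.2 atm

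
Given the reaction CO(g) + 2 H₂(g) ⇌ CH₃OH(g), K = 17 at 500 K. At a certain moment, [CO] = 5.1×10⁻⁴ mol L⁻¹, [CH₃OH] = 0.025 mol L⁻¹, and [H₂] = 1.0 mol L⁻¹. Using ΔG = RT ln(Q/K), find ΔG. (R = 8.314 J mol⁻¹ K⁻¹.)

ΔG = 4.40 kJ/mol

Q = [CH₃OH] / ([CO]·[H₂]²) = (0.025) / ((5.1×10⁻⁴)·(1.0)²) = 49.0
ΔG = RT ln(Q/K) = (8.314 J mol⁻¹ K⁻¹)(500 K) × ln(49.0/17)
   = (4.157 kJ/mol)(1.059) = 4.40 kJ/mol
ΔG > 0, so the forward reaction is non-spontaneous (proceeds in reverse).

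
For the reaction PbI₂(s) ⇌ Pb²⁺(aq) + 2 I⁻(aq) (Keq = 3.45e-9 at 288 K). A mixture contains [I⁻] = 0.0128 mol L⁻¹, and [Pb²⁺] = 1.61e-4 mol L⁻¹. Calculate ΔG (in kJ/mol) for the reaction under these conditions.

(PbI₂ is a pure solid — omitted from Q.)
Q = [Pb²⁺]·[I⁻]² = (1.61e-4)·(0.0128)² = 2.64e-8
ΔG = RT ln(Q/Keq) = (8.314 J mol⁻¹ K⁻¹)(288 K) × ln(2.64e-8/3.45e-9)
   = (2.394 kJ/mol)(2.035) = 4.87 kJ/mol
ΔG > 0, so the forward reaction is non-spontaneous (proceeds in reverse).

ΔG = 4.87 kJ/mol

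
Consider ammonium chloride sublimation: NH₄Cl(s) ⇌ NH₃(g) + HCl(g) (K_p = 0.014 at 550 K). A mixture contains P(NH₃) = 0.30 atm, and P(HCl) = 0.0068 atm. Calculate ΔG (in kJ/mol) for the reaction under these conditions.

ΔG = -8.81 kJ/mol

(NH₄Cl is a pure solid — omitted from Q_p.)
Q_p = P(NH₃)·P(HCl) = (0.30)·(0.0068) = 0.00204
ΔG = RT ln(Q_p/K_p) = (8.314 J mol⁻¹ K⁻¹)(550 K) × ln(0.00204/0.014)
   = (4.573 kJ/mol)(-1.926) = -8.81 kJ/mol
ΔG < 0, so the forward reaction is spontaneous (proceeds forward).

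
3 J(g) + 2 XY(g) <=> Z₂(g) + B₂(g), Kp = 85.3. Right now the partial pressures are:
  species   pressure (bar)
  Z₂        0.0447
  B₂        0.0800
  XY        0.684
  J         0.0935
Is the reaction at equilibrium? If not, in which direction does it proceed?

forward (toward products)

Qp = P(Z₂)·P(B₂) / (P(J)³·P(XY)²) = (0.0447)·(0.0800) / ((0.0935)³·(0.684)²) = 9.35
Qp = 9.35 < Kp = 85.3, so the forward reaction proceeds.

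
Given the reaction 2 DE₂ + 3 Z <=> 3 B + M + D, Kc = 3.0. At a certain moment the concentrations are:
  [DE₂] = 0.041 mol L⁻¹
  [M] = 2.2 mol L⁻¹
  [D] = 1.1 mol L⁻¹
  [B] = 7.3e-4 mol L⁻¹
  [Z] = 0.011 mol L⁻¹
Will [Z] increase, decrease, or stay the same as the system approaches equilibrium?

Qc = [B]³·[M]·[D] / ([DE₂]²·[Z]³) = (7.3e-4)³·(2.2)·(1.1) / ((0.041)²·(0.011)³) = 0.42
Qc = 0.42 < Kc = 3.0: net forward reaction.
Z is a reactant, so it decreases.

decrease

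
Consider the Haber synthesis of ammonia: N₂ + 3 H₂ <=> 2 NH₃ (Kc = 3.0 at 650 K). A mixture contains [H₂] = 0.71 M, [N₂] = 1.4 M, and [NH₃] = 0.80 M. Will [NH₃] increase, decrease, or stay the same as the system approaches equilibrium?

Qc = [NH₃]² / ([N₂]·[H₂]³) = (0.80)² / ((1.4)·(0.71)³) = 1.3
Qc = 1.3 < Kc = 3.0: net forward reaction.
NH₃ is a product, so it increases.

increase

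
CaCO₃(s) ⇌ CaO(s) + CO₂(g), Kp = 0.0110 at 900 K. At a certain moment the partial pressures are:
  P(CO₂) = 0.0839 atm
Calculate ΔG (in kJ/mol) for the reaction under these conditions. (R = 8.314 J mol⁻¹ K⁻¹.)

ΔG = 15.2 kJ/mol

(CaCO₃, CaO are pure solids — omitted from Qp.)
Qp = P(CO₂) = 0.0839
ΔG = RT ln(Qp/Kp) = (8.314 J mol⁻¹ K⁻¹)(900 K) × ln(0.0839/0.0110)
   = (7.483 kJ/mol)(2.032) = 15.2 kJ/mol
ΔG > 0, so the forward reaction is non-spontaneous (proceeds in reverse).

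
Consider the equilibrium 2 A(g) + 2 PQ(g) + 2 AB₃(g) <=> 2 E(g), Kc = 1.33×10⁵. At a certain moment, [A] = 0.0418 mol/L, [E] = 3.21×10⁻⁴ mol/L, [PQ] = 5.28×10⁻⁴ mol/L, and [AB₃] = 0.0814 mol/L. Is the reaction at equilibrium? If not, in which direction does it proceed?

Qc = [E]² / ([A]²·[PQ]²·[AB₃]²) = (3.21×10⁻⁴)² / ((0.0418)²·(5.28×10⁻⁴)²·(0.0814)²) = 31900
Qc = 31900 < Kc = 1.33×10⁵, so the forward reaction proceeds.

toward products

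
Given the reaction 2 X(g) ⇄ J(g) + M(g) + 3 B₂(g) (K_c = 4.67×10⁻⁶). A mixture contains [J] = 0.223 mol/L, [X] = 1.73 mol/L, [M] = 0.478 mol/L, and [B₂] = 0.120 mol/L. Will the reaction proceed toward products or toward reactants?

reverse (toward reactants)

Q_c = [J]·[M]·[B₂]³ / [X]² = (0.223)·(0.478)·(0.120)³ / (1.73)² = 6.15×10⁻⁵
Q_c = 6.15×10⁻⁵ > K_c = 4.67×10⁻⁶, so the reverse reaction proceeds.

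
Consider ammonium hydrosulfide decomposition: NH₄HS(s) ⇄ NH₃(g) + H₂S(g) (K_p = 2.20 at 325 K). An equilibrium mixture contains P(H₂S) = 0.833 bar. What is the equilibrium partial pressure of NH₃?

P(NH₃) = 2.64 bar

(NH₄HS is a pure solid — omitted from K_p.)
At equilibrium, K_p = P(NH₃)·P(H₂S) = 2.20.
(P(NH₃))·(0.833) = 2.20
P(NH₃) = 2.64 bar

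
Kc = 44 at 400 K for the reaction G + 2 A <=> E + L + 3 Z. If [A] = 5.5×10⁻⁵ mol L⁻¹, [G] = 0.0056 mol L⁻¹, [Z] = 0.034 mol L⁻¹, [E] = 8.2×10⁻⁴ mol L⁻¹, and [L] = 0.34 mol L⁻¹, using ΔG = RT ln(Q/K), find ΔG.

ΔG = 8.94 kJ/mol

Qc = [E]·[L]·[Z]³ / ([G]·[A]²) = (8.2×10⁻⁴)·(0.34)·(0.034)³ / ((0.0056)·(5.5×10⁻⁵)²) = 647
ΔG = RT ln(Qc/Kc) = (8.314 J mol⁻¹ K⁻¹)(400 K) × ln(647/44)
   = (3.326 kJ/mol)(2.688) = 8.94 kJ/mol
ΔG > 0, so the forward reaction is non-spontaneous (proceeds in reverse).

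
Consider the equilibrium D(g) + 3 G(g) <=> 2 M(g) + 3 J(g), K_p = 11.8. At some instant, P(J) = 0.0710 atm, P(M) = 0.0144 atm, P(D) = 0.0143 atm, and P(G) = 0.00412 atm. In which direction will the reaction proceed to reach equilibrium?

Q_p = P(M)²·P(J)³ / (P(D)·P(G)³) = (0.0144)²·(0.0710)³ / ((0.0143)·(0.00412)³) = 74.2
Q_p = 74.2 > K_p = 11.8, so the reverse reaction proceeds.

in the reverse direction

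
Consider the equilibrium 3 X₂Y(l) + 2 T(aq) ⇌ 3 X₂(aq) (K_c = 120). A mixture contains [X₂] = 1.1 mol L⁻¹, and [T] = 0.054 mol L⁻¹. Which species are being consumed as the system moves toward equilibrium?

(X₂Y is a pure liquid — omitted from Q_c.)
Q_c = [X₂]³ / [T]² = (1.1)³ / (0.054)² = 460
Q_c = 460 > K_c = 120: net reverse reaction.

X₂ (products)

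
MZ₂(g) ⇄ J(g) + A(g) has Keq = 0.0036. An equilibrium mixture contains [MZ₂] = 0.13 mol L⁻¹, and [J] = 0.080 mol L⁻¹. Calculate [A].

[A] = 0.0058 mol L⁻¹

At equilibrium, Keq = [J]·[A] / [MZ₂] = 0.0036.
(0.080)·([A]) / (0.13) = 0.0036
[A] = 0.00585 = 0.0058 mol L⁻¹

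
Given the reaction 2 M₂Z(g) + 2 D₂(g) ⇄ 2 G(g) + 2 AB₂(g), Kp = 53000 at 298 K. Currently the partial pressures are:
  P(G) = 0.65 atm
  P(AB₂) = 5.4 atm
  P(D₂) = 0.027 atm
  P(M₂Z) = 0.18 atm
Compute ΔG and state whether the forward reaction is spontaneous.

Qp = P(G)²·P(AB₂)² / (P(M₂Z)²·P(D₂)²) = (0.65)²·(5.4)² / ((0.18)²·(0.027)²) = 5.22×10⁵
ΔG = RT ln(Qp/Kp) = (8.314 J mol⁻¹ K⁻¹)(298 K) × ln(5.22×10⁵/53000)
   = (2.478 kJ/mol)(2.287) = 5.67 kJ/mol
ΔG > 0, so the forward reaction is non-spontaneous (proceeds in reverse).

ΔG = 5.67 kJ/mol; the forward reaction is non-spontaneous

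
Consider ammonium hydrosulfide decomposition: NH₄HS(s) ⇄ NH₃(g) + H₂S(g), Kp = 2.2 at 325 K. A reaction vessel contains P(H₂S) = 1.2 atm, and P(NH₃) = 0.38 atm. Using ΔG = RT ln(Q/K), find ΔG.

ΔG = -4.25 kJ/mol

(NH₄HS is a pure solid — omitted from Qp.)
Qp = P(NH₃)·P(H₂S) = (0.38)·(1.2) = 0.456
ΔG = RT ln(Qp/Kp) = (8.314 J mol⁻¹ K⁻¹)(325 K) × ln(0.456/2.2)
   = (2.702 kJ/mol)(-1.574) = -4.25 kJ/mol
ΔG < 0, so the forward reaction is spontaneous (proceeds forward).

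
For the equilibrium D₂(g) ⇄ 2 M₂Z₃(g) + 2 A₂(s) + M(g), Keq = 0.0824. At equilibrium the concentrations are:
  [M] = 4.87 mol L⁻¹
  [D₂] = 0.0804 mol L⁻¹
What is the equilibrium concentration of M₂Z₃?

[M₂Z₃] = 0.0369 mol L⁻¹

(A₂ is a pure solid — omitted from Keq.)
At equilibrium, Keq = [M₂Z₃]²·[M] / [D₂] = 0.0824.
([M₂Z₃])²·(4.87) / (0.0804) = 0.0824
[M₂Z₃]² = 0.00136 ⇒ [M₂Z₃] = 0.0369 mol L⁻¹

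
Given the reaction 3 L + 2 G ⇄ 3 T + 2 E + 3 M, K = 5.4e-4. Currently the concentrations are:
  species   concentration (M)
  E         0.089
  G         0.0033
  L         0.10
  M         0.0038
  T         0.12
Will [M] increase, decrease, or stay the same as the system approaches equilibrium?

increase

Q = [T]³·[E]²·[M]³ / ([L]³·[G]²) = (0.12)³·(0.089)²·(0.0038)³ / ((0.10)³·(0.0033)²) = 6.9e-5
Q = 6.9e-5 < K = 5.4e-4: net forward reaction.
M is a product, so it increases.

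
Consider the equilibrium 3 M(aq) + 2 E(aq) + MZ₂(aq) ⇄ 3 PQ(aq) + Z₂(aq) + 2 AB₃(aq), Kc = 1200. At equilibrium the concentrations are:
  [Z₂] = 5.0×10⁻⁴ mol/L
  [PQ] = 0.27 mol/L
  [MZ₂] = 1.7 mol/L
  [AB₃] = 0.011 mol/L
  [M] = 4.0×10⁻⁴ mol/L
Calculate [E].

At equilibrium, Kc = [PQ]³·[Z₂]·[AB₃]² / ([M]³·[E]²·[MZ₂]) = 1200.
(0.27)³·(5.0×10⁻⁴)·(0.011)² / ((4.0×10⁻⁴)³·([E])²·(1.7)) = 1200
[E]² = 0.00912 ⇒ [E] = 0.096 mol/L

[E] = 0.096 mol/L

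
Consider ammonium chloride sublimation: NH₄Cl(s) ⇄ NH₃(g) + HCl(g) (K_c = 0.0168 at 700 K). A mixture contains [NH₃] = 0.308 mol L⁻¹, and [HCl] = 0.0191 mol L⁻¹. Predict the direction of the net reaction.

(NH₄Cl is a pure solid — omitted from Q_c.)
Q_c = [NH₃]·[HCl] = (0.308)·(0.0191) = 0.00588
Q_c = 0.00588 < K_c = 0.0168, so the forward reaction proceeds.

in the forward direction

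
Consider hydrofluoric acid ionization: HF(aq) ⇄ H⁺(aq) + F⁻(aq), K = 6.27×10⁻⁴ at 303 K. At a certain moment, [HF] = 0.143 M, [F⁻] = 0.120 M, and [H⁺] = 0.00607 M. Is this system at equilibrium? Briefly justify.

no; Q > K, reaction proceeds in reverse

Q = [H⁺]·[F⁻] / [HF] = (0.00607)·(0.120) / (0.143) = 0.00509
Q = 0.00509 > K = 6.27×10⁻⁴: net reverse reaction.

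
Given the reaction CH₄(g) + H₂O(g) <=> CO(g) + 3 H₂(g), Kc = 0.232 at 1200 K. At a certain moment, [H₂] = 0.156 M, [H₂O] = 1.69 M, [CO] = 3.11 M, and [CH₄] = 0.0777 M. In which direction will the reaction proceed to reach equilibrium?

Qc = [CO]·[H₂]³ / ([CH₄]·[H₂O]) = (3.11)·(0.156)³ / ((0.0777)·(1.69)) = 0.0899
Qc = 0.0899 < Kc = 0.232, so the forward reaction proceeds.

forward (toward products)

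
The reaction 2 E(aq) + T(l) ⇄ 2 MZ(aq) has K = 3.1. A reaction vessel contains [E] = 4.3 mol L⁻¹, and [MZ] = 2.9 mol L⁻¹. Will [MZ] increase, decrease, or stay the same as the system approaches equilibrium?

(T is a pure liquid — omitted from Q.)
Q = [MZ]² / [E]² = (2.9)² / (4.3)² = 0.45
Q = 0.45 < K = 3.1: net forward reaction.
MZ is a product, so it increases.

increase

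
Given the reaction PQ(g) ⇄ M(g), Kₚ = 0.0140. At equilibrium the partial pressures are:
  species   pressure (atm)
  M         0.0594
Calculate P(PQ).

At equilibrium, Kₚ = P(M) / P(PQ) = 0.0140.
(0.0594) / (P(PQ)) = 0.0140
P(PQ) = 4.24 atm

P(PQ) = 4.24 atm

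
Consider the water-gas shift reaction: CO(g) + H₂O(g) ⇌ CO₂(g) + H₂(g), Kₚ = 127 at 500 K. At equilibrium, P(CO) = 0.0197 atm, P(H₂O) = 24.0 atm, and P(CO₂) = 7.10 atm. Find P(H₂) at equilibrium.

P(H₂) = 8.46 atm

At equilibrium, Kₚ = P(CO₂)·P(H₂) / (P(CO)·P(H₂O)) = 127.
(7.10)·(P(H₂)) / ((0.0197)·(24.0)) = 127
P(H₂) = 8.46 atm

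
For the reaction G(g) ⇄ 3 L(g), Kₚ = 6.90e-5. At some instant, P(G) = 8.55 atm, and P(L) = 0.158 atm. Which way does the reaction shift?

Qₚ = P(L)³ / P(G) = (0.158)³ / (8.55) = 4.61e-4
Qₚ = 4.61e-4 > Kₚ = 6.90e-5, so the reverse reaction proceeds.

in the reverse direction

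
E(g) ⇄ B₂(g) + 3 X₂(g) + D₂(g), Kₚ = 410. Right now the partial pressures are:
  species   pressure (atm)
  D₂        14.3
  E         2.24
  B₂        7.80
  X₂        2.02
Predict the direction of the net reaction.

at equilibrium

Qₚ = P(B₂)·P(X₂)³·P(D₂) / P(E) = (7.80)·(2.02)³·(14.3) / (2.24) = 410
Qₚ = 410 = Kₚ, so the system is already at equilibrium.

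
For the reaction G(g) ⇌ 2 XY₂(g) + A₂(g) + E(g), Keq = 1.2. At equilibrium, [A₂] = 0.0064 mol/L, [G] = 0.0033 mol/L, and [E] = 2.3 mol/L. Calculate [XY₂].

At equilibrium, Keq = [XY₂]²·[A₂]·[E] / [G] = 1.2.
([XY₂])²·(0.0064)·(2.3) / (0.0033) = 1.2
[XY₂]² = 0.269 ⇒ [XY₂] = 0.52 mol/L

[XY₂] = 0.52 mol/L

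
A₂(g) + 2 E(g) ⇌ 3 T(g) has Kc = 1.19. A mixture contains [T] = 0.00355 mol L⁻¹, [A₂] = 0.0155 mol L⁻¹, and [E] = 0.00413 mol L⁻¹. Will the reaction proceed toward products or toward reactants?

Qc = [T]³ / ([A₂]·[E]²) = (0.00355)³ / ((0.0155)·(0.00413)²) = 0.169
Qc = 0.169 < Kc = 1.19, so the forward reaction proceeds.

to the right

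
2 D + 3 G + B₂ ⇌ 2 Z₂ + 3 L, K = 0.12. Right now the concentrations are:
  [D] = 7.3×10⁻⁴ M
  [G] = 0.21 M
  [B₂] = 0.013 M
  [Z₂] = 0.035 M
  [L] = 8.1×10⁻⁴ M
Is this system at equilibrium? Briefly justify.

no; Q < K, reaction proceeds forward

Q = [Z₂]²·[L]³ / ([D]²·[G]³·[B₂]) = (0.035)²·(8.1×10⁻⁴)³ / ((7.3×10⁻⁴)²·(0.21)³·(0.013)) = 0.010
Q = 0.010 < K = 0.12: net forward reaction.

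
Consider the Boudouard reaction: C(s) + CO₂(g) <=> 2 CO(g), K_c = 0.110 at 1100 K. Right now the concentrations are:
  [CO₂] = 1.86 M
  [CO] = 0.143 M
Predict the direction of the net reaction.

(C is a pure solid — omitted from Q_c.)
Q_c = [CO]² / [CO₂] = (0.143)² / (1.86) = 0.0110
Q_c = 0.0110 < K_c = 0.110, so the forward reaction proceeds.

in the forward direction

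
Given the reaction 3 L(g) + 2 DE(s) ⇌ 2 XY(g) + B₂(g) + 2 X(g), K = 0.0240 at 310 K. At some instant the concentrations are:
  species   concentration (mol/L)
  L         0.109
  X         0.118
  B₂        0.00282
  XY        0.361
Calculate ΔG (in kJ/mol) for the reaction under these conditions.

ΔG = -4.65 kJ/mol

(DE is a pure solid — omitted from Q.)
Q = [XY]²·[B₂]·[X]² / [L]³ = (0.361)²·(0.00282)·(0.118)² / (0.109)³ = 0.00395
ΔG = RT ln(Q/K) = (8.314 J mol⁻¹ K⁻¹)(310 K) × ln(0.00395/0.0240)
   = (2.577 kJ/mol)(-1.804) = -4.65 kJ/mol
ΔG < 0, so the forward reaction is spontaneous (proceeds forward).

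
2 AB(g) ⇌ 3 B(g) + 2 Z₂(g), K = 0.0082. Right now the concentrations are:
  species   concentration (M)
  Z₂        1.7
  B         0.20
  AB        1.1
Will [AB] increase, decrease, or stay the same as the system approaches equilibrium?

increase

Q = [B]³·[Z₂]² / [AB]² = (0.20)³·(1.7)² / (1.1)² = 0.019
Q = 0.019 > K = 0.0082: net reverse reaction.
AB is a reactant, so it increases.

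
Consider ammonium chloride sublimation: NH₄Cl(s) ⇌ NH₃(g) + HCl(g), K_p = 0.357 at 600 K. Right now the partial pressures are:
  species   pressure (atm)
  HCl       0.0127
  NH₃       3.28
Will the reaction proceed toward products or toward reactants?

(NH₄Cl is a pure solid — omitted from Q_p.)
Q_p = P(NH₃)·P(HCl) = (3.28)·(0.0127) = 0.0417
Q_p = 0.0417 < K_p = 0.357, so the forward reaction proceeds.

to the right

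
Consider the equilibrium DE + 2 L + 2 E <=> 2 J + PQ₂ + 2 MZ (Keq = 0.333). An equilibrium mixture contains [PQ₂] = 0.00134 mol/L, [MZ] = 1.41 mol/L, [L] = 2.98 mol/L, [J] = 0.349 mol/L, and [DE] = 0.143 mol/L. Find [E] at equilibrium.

At equilibrium, Keq = [J]²·[PQ₂]·[MZ]² / ([DE]·[L]²·[E]²) = 0.333.
(0.349)²·(0.00134)·(1.41)² / ((0.143)·(2.98)²·([E])²) = 0.333
[E]² = 7.67e-4 ⇒ [E] = 0.0277 mol/L

[E] = 0.0277 mol/L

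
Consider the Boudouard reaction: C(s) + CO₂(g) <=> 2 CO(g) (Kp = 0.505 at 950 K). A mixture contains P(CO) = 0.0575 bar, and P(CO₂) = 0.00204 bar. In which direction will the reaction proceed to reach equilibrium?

(C is a pure solid — omitted from Qp.)
Qp = P(CO)² / P(CO₂) = (0.0575)² / (0.00204) = 1.62
Qp = 1.62 > Kp = 0.505, so the reverse reaction proceeds.

reverse (toward reactants)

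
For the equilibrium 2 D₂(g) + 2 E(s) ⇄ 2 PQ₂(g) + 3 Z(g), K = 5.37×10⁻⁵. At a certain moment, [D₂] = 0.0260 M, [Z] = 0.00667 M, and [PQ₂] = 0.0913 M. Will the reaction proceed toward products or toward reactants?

(E is a pure solid — omitted from Q.)
Q = [PQ₂]²·[Z]³ / [D₂]² = (0.0913)²·(0.00667)³ / (0.0260)² = 3.66×10⁻⁶
Q = 3.66×10⁻⁶ < K = 5.37×10⁻⁵, so the forward reaction proceeds.

in the forward direction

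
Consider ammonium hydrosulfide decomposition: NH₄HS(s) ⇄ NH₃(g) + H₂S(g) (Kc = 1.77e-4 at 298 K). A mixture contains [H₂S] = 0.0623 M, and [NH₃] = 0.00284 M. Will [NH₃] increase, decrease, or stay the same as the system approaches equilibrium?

stay the same

(NH₄HS is a pure solid — omitted from Qc.)
Qc = [NH₃]·[H₂S] = (0.00284)·(0.0623) = 1.77e-4
Qc = 1.77e-4 = Kc; the system is at equilibrium.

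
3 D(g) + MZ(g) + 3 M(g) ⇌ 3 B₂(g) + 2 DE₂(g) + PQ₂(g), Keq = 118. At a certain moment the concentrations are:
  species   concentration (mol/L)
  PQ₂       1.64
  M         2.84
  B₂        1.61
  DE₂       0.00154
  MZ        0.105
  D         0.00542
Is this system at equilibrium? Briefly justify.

no; Q < K, reaction proceeds forward

Q = [B₂]³·[DE₂]²·[PQ₂] / ([D]³·[MZ]·[M]³) = (1.61)³·(0.00154)²·(1.64) / ((0.00542)³·(0.105)·(2.84)³) = 42.4
Q = 42.4 < Keq = 118: net forward reaction.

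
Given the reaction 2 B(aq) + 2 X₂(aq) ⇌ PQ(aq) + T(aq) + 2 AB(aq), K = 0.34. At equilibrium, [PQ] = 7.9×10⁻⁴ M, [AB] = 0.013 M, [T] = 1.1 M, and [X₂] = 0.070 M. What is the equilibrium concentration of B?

[B] = 0.0094 M

At equilibrium, K = [PQ]·[T]·[AB]² / ([B]²·[X₂]²) = 0.34.
(7.9×10⁻⁴)·(1.1)·(0.013)² / (([B])²·(0.070)²) = 0.34
[B]² = 8.82×10⁻⁵ ⇒ [B] = 0.0094 M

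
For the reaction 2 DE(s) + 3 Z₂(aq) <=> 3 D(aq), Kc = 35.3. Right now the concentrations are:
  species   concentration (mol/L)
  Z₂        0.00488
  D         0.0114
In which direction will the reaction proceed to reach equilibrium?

toward products

(DE is a pure solid — omitted from Qc.)
Qc = [D]³ / [Z₂]³ = (0.0114)³ / (0.00488)³ = 12.7
Qc = 12.7 < Kc = 35.3, so the forward reaction proceeds.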